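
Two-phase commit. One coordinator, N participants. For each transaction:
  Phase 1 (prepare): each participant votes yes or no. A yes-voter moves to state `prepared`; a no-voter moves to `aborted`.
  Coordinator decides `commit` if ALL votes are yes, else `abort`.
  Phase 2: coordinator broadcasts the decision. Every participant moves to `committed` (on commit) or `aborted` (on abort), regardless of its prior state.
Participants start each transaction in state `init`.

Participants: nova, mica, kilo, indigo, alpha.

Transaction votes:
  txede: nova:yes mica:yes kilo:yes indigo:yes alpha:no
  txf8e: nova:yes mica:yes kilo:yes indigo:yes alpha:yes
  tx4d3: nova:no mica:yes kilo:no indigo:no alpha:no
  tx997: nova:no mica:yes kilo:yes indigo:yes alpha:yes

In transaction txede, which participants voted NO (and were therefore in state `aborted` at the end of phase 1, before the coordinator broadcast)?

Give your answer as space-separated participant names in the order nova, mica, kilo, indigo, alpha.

Txn txede phase 1: nova yes -> prepared; mica yes -> prepared; kilo yes -> prepared; indigo yes -> prepared; alpha no -> aborted

Answer: alpha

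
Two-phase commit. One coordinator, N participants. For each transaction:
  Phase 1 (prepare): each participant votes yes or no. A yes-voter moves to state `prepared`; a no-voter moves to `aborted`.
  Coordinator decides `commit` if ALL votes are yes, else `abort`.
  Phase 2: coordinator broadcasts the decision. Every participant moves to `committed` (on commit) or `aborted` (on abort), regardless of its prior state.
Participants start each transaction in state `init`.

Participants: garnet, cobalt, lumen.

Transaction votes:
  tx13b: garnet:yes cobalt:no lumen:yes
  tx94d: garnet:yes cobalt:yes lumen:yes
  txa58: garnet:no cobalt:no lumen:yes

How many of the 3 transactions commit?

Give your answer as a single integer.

Answer: 1

Derivation:
tx13b: no from cobalt -> abort (commits=0)
tx94d: all yes -> commit (commits=1)
txa58: no from garnet, cobalt -> abort (commits=1)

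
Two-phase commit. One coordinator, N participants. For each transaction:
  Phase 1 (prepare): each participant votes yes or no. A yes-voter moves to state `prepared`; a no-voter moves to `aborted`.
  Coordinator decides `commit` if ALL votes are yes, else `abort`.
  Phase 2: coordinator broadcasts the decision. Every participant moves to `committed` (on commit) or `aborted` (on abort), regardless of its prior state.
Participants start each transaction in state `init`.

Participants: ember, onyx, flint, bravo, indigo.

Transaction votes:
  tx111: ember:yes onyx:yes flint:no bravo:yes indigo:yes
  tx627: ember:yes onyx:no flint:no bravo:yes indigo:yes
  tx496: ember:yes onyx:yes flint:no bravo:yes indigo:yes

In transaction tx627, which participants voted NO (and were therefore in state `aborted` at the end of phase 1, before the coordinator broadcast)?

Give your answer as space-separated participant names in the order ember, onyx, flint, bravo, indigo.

Answer: onyx flint

Derivation:
Txn tx627 phase 1: ember yes -> prepared; onyx no -> aborted; flint no -> aborted; bravo yes -> prepared; indigo yes -> prepared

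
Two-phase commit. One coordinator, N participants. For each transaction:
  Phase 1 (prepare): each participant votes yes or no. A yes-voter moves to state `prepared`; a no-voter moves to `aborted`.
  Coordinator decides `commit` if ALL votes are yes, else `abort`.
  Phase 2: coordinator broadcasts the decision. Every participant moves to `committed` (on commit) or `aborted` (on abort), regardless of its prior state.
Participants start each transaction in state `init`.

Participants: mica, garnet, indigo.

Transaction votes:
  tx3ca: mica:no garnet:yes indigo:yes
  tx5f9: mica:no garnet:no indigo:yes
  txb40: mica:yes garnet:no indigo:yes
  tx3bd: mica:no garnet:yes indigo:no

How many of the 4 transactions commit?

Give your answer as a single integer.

Answer: 0

Derivation:
tx3ca: no from mica -> abort (commits=0)
tx5f9: no from mica, garnet -> abort (commits=0)
txb40: no from garnet -> abort (commits=0)
tx3bd: no from mica, indigo -> abort (commits=0)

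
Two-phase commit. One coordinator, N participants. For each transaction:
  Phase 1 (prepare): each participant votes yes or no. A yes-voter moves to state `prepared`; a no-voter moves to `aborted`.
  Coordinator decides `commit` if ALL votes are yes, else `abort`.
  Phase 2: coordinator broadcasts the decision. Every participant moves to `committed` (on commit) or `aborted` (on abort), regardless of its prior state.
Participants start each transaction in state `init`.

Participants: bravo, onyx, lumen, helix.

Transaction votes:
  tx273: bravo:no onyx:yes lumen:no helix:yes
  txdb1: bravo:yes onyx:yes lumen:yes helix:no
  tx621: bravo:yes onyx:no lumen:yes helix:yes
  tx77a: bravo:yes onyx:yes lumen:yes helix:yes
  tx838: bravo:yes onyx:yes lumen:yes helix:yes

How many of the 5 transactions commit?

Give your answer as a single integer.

tx273: no from bravo, lumen -> abort (commits=0)
txdb1: no from helix -> abort (commits=0)
tx621: no from onyx -> abort (commits=0)
tx77a: all yes -> commit (commits=1)
tx838: all yes -> commit (commits=2)

Answer: 2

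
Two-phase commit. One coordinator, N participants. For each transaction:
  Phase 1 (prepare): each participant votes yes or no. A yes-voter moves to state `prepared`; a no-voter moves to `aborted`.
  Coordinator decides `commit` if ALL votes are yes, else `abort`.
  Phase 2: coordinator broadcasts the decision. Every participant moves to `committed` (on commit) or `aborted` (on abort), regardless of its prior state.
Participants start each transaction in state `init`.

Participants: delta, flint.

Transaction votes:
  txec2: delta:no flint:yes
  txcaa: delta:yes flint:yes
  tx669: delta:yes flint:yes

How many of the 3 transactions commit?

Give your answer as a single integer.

txec2: no from delta -> abort (commits=0)
txcaa: all yes -> commit (commits=1)
tx669: all yes -> commit (commits=2)

Answer: 2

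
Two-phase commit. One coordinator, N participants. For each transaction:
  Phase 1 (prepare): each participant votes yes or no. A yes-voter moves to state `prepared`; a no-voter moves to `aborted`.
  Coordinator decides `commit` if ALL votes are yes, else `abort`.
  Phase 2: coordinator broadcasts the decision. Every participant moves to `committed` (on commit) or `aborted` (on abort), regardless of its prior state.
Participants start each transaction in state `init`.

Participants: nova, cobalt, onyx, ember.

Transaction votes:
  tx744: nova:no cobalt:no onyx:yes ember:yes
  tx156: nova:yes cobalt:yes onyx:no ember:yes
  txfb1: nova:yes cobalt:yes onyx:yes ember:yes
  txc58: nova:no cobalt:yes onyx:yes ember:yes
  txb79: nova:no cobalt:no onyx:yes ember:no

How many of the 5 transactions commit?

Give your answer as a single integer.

tx744: no from nova, cobalt -> abort (commits=0)
tx156: no from onyx -> abort (commits=0)
txfb1: all yes -> commit (commits=1)
txc58: no from nova -> abort (commits=1)
txb79: no from nova, cobalt, ember -> abort (commits=1)

Answer: 1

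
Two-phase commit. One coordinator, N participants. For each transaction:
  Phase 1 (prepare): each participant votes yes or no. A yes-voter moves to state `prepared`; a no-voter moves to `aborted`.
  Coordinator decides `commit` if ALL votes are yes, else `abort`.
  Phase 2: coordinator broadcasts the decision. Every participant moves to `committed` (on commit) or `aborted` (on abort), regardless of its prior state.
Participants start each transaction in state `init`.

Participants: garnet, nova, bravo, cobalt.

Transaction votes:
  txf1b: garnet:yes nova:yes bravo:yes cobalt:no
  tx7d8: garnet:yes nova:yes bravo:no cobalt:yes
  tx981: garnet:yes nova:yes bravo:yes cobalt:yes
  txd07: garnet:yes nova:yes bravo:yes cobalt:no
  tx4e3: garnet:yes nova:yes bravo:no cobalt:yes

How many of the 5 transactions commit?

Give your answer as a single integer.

Answer: 1

Derivation:
txf1b: no from cobalt -> abort (commits=0)
tx7d8: no from bravo -> abort (commits=0)
tx981: all yes -> commit (commits=1)
txd07: no from cobalt -> abort (commits=1)
tx4e3: no from bravo -> abort (commits=1)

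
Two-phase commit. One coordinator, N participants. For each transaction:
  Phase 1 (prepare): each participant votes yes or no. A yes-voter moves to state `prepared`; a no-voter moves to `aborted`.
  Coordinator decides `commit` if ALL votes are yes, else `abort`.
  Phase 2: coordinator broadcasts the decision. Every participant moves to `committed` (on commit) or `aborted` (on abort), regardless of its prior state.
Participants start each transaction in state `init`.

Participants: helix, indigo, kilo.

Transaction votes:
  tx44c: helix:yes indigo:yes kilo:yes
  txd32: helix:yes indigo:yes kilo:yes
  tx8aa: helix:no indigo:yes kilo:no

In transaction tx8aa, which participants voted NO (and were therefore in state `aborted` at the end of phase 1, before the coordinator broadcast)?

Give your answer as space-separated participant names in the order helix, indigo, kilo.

Txn tx8aa phase 1: helix no -> aborted; indigo yes -> prepared; kilo no -> aborted

Answer: helix kilo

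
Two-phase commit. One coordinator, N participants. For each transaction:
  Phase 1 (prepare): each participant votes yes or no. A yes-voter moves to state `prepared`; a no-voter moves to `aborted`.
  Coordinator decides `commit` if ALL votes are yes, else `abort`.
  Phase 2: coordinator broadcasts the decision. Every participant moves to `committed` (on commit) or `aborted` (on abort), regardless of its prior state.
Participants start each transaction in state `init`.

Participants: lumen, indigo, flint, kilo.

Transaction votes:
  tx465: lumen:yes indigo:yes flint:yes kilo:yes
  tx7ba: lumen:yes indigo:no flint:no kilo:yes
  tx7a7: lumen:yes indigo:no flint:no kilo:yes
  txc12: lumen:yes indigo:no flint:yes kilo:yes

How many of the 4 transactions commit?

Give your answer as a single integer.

tx465: all yes -> commit (commits=1)
tx7ba: no from indigo, flint -> abort (commits=1)
tx7a7: no from indigo, flint -> abort (commits=1)
txc12: no from indigo -> abort (commits=1)

Answer: 1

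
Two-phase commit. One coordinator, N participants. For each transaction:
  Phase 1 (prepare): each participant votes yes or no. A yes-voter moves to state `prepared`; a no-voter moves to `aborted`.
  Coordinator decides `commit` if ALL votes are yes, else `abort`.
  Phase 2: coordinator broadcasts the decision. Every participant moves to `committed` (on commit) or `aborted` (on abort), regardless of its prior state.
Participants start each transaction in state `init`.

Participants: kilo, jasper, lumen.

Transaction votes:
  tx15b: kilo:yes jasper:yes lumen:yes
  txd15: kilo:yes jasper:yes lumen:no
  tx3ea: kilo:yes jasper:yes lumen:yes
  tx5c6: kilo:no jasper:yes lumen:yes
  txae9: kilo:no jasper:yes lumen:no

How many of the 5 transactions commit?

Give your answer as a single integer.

Answer: 2

Derivation:
tx15b: all yes -> commit (commits=1)
txd15: no from lumen -> abort (commits=1)
tx3ea: all yes -> commit (commits=2)
tx5c6: no from kilo -> abort (commits=2)
txae9: no from kilo, lumen -> abort (commits=2)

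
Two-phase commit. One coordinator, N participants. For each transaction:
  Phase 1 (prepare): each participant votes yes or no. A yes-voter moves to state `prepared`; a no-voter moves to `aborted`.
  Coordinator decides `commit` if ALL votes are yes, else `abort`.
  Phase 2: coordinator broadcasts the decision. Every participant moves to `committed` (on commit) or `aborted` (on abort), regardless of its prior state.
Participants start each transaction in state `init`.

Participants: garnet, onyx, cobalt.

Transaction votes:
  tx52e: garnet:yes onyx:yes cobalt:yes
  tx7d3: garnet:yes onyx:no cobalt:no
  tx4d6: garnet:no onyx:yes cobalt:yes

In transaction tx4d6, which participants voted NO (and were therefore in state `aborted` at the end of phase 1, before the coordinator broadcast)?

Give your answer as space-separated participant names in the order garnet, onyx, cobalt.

Txn tx4d6 phase 1: garnet no -> aborted; onyx yes -> prepared; cobalt yes -> prepared

Answer: garnet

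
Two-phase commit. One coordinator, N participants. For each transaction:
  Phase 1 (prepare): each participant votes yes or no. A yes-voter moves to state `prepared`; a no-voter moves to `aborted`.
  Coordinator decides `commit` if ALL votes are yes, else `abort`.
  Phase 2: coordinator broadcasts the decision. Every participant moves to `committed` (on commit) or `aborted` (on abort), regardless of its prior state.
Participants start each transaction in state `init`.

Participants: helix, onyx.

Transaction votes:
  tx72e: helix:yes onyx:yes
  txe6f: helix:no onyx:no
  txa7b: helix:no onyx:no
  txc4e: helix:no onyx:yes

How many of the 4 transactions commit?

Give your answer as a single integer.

tx72e: all yes -> commit (commits=1)
txe6f: no from helix, onyx -> abort (commits=1)
txa7b: no from helix, onyx -> abort (commits=1)
txc4e: no from helix -> abort (commits=1)

Answer: 1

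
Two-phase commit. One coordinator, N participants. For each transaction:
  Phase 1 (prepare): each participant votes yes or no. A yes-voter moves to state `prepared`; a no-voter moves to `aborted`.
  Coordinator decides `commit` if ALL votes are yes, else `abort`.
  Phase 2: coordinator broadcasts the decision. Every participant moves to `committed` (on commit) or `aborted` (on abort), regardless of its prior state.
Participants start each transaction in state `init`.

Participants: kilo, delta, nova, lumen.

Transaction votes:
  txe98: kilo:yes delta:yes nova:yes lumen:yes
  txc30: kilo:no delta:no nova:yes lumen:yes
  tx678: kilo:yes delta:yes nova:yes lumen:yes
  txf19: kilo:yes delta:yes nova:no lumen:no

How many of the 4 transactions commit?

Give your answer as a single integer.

Answer: 2

Derivation:
txe98: all yes -> commit (commits=1)
txc30: no from kilo, delta -> abort (commits=1)
tx678: all yes -> commit (commits=2)
txf19: no from nova, lumen -> abort (commits=2)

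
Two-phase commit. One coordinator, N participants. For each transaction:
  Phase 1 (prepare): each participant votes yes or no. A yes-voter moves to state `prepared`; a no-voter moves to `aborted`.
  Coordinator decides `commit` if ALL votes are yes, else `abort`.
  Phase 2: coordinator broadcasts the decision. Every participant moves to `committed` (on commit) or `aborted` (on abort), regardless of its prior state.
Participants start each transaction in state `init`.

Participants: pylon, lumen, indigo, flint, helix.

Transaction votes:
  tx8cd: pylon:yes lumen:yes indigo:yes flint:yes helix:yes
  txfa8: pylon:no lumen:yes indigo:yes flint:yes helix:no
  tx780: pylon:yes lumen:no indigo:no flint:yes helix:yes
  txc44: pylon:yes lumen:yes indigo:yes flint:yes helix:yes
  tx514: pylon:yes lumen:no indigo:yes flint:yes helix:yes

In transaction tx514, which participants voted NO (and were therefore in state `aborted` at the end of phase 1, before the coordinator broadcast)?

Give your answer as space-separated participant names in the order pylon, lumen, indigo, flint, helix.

Answer: lumen

Derivation:
Txn tx514 phase 1: pylon yes -> prepared; lumen no -> aborted; indigo yes -> prepared; flint yes -> prepared; helix yes -> prepared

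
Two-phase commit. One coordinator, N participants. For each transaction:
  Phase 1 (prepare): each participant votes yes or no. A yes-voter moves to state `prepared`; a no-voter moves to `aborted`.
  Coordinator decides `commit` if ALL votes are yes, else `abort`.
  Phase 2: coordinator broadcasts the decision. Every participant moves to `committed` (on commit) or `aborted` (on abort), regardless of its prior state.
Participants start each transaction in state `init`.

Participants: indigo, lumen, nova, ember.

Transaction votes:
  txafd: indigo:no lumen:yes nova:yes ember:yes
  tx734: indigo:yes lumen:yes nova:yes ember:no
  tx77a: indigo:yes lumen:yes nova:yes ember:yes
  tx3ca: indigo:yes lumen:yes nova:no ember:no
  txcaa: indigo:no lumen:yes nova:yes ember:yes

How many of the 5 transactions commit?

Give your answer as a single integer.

txafd: no from indigo -> abort (commits=0)
tx734: no from ember -> abort (commits=0)
tx77a: all yes -> commit (commits=1)
tx3ca: no from nova, ember -> abort (commits=1)
txcaa: no from indigo -> abort (commits=1)

Answer: 1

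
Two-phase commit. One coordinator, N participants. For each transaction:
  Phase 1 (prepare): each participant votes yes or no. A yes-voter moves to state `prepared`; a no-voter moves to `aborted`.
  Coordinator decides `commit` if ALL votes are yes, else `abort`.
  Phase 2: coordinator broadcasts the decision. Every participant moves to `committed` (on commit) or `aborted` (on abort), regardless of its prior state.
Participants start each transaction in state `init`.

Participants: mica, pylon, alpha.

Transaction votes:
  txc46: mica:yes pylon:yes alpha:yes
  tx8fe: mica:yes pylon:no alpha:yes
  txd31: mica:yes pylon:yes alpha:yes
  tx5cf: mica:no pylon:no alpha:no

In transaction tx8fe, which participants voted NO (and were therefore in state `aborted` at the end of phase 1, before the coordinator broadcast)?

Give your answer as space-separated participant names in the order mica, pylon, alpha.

Txn tx8fe phase 1: mica yes -> prepared; pylon no -> aborted; alpha yes -> prepared

Answer: pylon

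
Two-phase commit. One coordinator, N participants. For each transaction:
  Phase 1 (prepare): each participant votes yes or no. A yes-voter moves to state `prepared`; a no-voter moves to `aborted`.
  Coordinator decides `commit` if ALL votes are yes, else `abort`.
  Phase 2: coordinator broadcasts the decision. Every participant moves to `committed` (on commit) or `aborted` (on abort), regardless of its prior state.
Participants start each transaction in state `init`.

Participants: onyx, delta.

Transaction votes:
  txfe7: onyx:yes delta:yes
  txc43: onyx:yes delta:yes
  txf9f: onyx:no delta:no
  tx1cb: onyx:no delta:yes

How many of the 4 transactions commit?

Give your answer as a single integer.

txfe7: all yes -> commit (commits=1)
txc43: all yes -> commit (commits=2)
txf9f: no from onyx, delta -> abort (commits=2)
tx1cb: no from onyx -> abort (commits=2)

Answer: 2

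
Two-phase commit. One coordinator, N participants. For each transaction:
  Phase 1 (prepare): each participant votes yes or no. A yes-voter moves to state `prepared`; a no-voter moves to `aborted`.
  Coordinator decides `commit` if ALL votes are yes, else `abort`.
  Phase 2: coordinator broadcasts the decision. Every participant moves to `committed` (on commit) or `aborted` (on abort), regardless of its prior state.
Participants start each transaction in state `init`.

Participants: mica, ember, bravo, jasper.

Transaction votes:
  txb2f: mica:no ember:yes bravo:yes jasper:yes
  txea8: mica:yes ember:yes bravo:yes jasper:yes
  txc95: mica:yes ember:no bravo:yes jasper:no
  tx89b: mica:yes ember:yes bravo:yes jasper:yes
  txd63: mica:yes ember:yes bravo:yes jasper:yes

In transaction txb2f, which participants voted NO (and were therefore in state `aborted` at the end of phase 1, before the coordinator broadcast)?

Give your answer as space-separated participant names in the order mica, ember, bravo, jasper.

Txn txb2f phase 1: mica no -> aborted; ember yes -> prepared; bravo yes -> prepared; jasper yes -> prepared

Answer: mica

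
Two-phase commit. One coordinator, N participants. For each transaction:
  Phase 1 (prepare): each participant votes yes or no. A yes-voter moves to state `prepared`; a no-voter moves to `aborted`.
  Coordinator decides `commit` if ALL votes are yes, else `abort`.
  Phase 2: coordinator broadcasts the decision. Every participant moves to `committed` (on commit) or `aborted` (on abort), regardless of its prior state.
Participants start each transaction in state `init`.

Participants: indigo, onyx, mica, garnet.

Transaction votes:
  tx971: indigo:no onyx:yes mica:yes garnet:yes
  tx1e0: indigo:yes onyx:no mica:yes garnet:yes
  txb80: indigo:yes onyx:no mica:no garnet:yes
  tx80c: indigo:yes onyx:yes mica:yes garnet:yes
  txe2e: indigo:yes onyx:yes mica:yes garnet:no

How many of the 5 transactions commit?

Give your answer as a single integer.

tx971: no from indigo -> abort (commits=0)
tx1e0: no from onyx -> abort (commits=0)
txb80: no from onyx, mica -> abort (commits=0)
tx80c: all yes -> commit (commits=1)
txe2e: no from garnet -> abort (commits=1)

Answer: 1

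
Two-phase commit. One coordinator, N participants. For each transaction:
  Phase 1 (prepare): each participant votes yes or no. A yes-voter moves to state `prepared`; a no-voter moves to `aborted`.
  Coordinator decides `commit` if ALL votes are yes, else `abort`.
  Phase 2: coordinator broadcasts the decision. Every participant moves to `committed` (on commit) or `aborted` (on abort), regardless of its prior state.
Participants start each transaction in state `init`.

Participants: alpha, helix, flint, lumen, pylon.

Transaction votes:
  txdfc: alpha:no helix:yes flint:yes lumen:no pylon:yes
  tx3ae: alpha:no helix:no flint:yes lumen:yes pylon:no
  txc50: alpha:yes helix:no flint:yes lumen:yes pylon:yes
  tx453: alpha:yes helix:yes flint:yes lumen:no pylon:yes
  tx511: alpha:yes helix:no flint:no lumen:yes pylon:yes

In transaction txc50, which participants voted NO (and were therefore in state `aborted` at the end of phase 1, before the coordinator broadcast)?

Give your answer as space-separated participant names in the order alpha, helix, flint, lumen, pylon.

Txn txc50 phase 1: alpha yes -> prepared; helix no -> aborted; flint yes -> prepared; lumen yes -> prepared; pylon yes -> prepared

Answer: helix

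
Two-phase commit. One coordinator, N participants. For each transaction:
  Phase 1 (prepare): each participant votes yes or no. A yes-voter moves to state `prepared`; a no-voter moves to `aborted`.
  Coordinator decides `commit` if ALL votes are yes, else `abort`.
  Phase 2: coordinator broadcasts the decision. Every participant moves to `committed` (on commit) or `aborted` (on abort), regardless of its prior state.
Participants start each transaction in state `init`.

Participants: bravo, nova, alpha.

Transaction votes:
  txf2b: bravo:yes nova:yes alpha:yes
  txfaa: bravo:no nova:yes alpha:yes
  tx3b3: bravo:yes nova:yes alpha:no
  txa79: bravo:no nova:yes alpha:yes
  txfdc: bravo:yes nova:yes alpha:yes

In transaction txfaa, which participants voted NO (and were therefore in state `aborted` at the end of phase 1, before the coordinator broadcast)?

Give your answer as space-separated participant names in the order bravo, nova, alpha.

Txn txfaa phase 1: bravo no -> aborted; nova yes -> prepared; alpha yes -> prepared

Answer: bravo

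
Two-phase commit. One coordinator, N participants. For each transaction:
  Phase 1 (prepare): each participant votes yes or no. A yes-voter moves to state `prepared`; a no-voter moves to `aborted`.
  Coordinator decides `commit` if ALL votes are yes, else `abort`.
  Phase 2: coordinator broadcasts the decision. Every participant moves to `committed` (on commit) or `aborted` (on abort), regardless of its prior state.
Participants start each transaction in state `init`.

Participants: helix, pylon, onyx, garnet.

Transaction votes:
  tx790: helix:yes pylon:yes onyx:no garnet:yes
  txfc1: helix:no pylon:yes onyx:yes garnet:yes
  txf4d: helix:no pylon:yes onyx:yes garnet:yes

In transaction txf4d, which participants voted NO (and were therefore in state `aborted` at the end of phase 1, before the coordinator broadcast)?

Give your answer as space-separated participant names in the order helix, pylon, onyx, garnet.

Txn txf4d phase 1: helix no -> aborted; pylon yes -> prepared; onyx yes -> prepared; garnet yes -> prepared

Answer: helix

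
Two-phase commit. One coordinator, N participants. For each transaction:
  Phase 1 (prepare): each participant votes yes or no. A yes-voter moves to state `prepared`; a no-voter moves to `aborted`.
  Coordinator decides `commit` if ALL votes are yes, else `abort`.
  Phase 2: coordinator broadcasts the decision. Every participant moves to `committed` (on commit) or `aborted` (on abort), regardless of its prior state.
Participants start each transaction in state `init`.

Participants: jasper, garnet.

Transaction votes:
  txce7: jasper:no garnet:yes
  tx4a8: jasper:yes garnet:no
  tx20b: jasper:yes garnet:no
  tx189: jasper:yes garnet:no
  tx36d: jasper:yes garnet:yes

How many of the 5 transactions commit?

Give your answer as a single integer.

Answer: 1

Derivation:
txce7: no from jasper -> abort (commits=0)
tx4a8: no from garnet -> abort (commits=0)
tx20b: no from garnet -> abort (commits=0)
tx189: no from garnet -> abort (commits=0)
tx36d: all yes -> commit (commits=1)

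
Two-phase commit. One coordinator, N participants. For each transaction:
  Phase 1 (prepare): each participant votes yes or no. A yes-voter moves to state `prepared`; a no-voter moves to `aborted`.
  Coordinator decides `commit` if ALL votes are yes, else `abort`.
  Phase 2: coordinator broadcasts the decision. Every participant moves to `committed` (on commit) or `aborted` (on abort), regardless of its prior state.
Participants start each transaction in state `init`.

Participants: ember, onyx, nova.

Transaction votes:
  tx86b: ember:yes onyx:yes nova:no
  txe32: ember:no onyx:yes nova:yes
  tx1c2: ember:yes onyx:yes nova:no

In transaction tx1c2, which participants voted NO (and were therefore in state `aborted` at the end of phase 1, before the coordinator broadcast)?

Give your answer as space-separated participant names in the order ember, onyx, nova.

Answer: nova

Derivation:
Txn tx1c2 phase 1: ember yes -> prepared; onyx yes -> prepared; nova no -> aborted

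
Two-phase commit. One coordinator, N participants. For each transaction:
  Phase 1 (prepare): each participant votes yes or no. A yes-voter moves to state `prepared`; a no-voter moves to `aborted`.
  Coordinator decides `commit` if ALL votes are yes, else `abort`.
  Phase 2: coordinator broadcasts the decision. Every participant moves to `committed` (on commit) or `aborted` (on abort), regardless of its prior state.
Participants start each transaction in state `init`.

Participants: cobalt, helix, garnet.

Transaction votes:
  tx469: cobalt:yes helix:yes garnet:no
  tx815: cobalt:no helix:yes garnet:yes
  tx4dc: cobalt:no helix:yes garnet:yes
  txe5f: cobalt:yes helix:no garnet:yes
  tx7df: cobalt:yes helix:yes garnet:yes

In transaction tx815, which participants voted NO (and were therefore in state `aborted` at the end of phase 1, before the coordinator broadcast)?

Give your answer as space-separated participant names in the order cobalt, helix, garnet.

Txn tx815 phase 1: cobalt no -> aborted; helix yes -> prepared; garnet yes -> prepared

Answer: cobalt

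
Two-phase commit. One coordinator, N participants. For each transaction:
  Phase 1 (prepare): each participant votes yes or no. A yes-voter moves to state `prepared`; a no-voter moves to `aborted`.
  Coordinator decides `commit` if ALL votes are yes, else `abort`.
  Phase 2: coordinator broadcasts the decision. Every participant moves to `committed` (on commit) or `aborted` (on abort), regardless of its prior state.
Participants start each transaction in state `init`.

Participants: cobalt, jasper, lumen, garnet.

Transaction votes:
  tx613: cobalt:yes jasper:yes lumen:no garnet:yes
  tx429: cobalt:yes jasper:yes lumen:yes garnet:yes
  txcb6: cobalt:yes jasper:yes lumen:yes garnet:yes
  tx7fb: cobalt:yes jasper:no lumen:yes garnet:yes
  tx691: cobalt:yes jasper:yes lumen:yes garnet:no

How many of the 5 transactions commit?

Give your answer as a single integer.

tx613: no from lumen -> abort (commits=0)
tx429: all yes -> commit (commits=1)
txcb6: all yes -> commit (commits=2)
tx7fb: no from jasper -> abort (commits=2)
tx691: no from garnet -> abort (commits=2)

Answer: 2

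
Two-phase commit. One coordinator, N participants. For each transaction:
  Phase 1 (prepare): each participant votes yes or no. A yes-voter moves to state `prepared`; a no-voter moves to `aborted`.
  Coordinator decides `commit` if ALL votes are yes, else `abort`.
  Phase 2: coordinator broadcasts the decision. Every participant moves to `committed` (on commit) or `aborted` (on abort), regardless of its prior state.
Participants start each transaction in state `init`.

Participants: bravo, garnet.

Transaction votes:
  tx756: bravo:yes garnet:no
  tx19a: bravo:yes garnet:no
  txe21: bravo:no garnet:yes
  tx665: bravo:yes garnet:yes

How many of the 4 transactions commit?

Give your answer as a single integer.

tx756: no from garnet -> abort (commits=0)
tx19a: no from garnet -> abort (commits=0)
txe21: no from bravo -> abort (commits=0)
tx665: all yes -> commit (commits=1)

Answer: 1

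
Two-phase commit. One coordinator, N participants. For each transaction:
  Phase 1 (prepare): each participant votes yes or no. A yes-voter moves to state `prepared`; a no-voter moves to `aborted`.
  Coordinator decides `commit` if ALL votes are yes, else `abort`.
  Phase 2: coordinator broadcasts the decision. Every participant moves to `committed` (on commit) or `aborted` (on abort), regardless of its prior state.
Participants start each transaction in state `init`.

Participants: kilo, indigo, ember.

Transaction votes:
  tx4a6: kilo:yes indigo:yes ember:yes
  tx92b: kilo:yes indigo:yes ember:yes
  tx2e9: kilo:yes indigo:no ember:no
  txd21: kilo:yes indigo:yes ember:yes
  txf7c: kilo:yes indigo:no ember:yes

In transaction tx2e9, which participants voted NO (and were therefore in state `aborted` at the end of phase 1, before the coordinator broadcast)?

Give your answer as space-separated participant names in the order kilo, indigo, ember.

Txn tx2e9 phase 1: kilo yes -> prepared; indigo no -> aborted; ember no -> aborted

Answer: indigo ember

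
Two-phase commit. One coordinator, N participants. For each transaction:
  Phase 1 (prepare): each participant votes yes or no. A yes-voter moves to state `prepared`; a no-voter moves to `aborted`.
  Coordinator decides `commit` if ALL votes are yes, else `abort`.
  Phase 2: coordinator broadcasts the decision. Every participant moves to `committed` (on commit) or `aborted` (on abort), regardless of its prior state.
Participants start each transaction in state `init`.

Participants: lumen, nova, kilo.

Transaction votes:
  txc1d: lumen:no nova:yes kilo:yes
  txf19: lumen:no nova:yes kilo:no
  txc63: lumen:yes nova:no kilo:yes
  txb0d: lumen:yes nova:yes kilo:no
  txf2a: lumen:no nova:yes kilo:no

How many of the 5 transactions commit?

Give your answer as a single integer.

txc1d: no from lumen -> abort (commits=0)
txf19: no from lumen, kilo -> abort (commits=0)
txc63: no from nova -> abort (commits=0)
txb0d: no from kilo -> abort (commits=0)
txf2a: no from lumen, kilo -> abort (commits=0)

Answer: 0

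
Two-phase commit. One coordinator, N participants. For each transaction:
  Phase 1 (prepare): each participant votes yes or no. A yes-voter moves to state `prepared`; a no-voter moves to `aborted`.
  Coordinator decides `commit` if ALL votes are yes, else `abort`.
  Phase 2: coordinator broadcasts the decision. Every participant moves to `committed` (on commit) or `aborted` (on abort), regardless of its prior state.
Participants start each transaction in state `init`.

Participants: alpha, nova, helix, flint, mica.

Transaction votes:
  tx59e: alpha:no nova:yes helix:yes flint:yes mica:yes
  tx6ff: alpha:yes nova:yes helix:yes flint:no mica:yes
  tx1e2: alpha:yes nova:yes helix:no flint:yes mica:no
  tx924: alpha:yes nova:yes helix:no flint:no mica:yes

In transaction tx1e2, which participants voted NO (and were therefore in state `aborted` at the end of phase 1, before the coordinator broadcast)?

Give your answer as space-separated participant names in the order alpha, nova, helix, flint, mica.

Txn tx1e2 phase 1: alpha yes -> prepared; nova yes -> prepared; helix no -> aborted; flint yes -> prepared; mica no -> aborted

Answer: helix mica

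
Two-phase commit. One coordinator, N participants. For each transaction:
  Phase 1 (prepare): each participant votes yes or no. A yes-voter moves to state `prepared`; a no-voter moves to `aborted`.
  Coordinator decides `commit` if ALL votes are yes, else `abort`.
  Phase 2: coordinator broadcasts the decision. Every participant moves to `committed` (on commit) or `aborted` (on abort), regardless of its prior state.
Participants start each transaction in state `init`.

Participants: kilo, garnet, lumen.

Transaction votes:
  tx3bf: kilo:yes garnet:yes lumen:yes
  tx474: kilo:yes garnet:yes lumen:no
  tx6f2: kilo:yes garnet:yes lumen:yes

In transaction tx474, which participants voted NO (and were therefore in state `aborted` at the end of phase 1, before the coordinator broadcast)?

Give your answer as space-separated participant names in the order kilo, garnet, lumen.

Answer: lumen

Derivation:
Txn tx474 phase 1: kilo yes -> prepared; garnet yes -> prepared; lumen no -> aborted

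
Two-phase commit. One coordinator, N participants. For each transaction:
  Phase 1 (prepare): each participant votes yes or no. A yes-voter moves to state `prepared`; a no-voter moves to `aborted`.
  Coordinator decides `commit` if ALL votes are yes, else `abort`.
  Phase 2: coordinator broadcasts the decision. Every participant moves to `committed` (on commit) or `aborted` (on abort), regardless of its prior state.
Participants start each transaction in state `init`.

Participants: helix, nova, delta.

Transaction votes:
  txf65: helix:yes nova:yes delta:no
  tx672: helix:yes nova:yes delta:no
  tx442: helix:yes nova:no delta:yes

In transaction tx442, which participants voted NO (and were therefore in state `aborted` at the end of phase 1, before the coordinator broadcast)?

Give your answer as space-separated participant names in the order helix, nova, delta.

Txn tx442 phase 1: helix yes -> prepared; nova no -> aborted; delta yes -> prepared

Answer: nova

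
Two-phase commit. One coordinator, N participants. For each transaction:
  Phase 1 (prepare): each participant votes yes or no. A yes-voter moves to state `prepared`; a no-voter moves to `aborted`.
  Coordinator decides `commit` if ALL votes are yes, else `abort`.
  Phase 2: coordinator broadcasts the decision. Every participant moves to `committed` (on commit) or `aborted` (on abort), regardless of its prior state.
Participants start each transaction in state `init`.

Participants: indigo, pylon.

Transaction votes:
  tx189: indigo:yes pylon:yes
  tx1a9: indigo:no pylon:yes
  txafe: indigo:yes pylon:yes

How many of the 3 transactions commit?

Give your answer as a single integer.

tx189: all yes -> commit (commits=1)
tx1a9: no from indigo -> abort (commits=1)
txafe: all yes -> commit (commits=2)

Answer: 2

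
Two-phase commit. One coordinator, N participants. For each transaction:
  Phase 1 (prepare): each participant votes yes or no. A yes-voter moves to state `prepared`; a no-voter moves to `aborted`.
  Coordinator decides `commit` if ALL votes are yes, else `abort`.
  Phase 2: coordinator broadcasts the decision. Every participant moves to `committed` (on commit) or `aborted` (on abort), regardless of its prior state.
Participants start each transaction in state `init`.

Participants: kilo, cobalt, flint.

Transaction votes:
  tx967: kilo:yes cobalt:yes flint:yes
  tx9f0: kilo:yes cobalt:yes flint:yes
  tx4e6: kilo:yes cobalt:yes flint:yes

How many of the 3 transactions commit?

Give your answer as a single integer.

tx967: all yes -> commit (commits=1)
tx9f0: all yes -> commit (commits=2)
tx4e6: all yes -> commit (commits=3)

Answer: 3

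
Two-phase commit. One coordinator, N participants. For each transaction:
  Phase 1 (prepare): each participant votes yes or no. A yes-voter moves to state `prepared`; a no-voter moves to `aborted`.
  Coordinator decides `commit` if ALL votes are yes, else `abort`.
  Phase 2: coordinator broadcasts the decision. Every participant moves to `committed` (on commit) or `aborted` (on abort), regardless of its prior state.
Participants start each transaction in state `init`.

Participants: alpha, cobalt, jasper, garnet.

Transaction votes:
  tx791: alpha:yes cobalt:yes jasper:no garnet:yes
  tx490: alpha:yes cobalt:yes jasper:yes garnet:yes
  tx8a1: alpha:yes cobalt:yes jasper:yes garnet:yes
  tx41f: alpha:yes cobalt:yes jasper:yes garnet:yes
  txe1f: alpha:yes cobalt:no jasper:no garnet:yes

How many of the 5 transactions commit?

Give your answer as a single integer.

tx791: no from jasper -> abort (commits=0)
tx490: all yes -> commit (commits=1)
tx8a1: all yes -> commit (commits=2)
tx41f: all yes -> commit (commits=3)
txe1f: no from cobalt, jasper -> abort (commits=3)

Answer: 3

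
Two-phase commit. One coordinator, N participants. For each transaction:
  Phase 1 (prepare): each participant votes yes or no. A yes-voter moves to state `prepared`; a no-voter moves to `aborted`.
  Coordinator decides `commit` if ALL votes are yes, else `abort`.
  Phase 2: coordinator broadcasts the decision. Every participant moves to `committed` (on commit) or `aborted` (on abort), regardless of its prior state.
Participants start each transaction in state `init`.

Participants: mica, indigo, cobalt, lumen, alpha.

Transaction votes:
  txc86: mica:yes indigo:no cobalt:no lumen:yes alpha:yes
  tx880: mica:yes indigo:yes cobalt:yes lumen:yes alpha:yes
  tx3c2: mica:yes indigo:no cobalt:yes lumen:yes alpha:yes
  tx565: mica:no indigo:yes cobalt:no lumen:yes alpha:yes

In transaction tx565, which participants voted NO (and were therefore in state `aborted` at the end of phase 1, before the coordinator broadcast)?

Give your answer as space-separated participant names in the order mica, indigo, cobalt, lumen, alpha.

Answer: mica cobalt

Derivation:
Txn tx565 phase 1: mica no -> aborted; indigo yes -> prepared; cobalt no -> aborted; lumen yes -> prepared; alpha yes -> prepared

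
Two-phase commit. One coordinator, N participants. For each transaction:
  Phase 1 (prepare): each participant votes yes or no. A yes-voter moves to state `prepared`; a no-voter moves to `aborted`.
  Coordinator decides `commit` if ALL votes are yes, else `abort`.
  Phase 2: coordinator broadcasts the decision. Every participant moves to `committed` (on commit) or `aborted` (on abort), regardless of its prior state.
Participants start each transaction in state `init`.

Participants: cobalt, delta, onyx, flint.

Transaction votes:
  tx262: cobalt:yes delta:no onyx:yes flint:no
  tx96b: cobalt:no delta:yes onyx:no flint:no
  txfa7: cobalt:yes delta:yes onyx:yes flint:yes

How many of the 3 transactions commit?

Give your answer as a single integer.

tx262: no from delta, flint -> abort (commits=0)
tx96b: no from cobalt, onyx, flint -> abort (commits=0)
txfa7: all yes -> commit (commits=1)

Answer: 1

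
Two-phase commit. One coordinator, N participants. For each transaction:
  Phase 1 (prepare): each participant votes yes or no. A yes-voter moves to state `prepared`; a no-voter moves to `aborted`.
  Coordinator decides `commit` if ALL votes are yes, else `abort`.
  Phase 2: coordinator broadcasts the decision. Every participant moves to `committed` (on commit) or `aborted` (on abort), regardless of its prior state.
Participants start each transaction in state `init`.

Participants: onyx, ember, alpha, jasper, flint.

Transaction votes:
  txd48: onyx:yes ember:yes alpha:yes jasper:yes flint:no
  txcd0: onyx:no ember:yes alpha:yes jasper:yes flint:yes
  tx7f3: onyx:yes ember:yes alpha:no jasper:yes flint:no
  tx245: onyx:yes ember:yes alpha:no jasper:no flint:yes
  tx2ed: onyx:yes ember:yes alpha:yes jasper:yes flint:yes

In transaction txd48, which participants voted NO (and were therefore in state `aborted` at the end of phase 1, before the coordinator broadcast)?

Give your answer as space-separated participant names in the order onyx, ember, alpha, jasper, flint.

Txn txd48 phase 1: onyx yes -> prepared; ember yes -> prepared; alpha yes -> prepared; jasper yes -> prepared; flint no -> aborted

Answer: flint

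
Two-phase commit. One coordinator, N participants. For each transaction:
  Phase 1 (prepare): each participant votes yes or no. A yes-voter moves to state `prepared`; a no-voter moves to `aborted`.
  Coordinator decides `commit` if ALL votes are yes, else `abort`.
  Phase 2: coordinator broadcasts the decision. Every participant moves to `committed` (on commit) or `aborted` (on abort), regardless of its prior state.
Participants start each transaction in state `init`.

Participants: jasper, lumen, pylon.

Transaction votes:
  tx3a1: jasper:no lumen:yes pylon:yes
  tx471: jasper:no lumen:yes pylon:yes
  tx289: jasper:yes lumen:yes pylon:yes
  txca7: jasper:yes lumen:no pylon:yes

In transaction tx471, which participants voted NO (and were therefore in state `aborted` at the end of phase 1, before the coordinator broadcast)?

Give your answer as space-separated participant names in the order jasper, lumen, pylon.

Answer: jasper

Derivation:
Txn tx471 phase 1: jasper no -> aborted; lumen yes -> prepared; pylon yes -> prepared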